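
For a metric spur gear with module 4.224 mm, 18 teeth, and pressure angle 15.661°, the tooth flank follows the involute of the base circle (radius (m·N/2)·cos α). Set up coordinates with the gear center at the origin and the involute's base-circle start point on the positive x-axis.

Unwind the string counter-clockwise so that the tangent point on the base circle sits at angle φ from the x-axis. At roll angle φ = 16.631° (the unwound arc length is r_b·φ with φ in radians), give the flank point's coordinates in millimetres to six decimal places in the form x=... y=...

pitch radius r_p = m·N/2 = 4.224·18/2 = 38.016000
base radius r_b = r_p·cos α = 38.016000·cos 15.661° = 36.604683
roll angle φ = 16.631° = 0.29026571 rad
x = r_b·(cos φ + φ·sin φ) = 36.604683·(0.95816786 + 0.29026571·0.28620683) = 38.114403
y = r_b·(sin φ − φ·cos φ) = 36.604683·(0.28620683 − 0.29026571·0.95816786) = 0.295896

x=38.114403 y=0.295896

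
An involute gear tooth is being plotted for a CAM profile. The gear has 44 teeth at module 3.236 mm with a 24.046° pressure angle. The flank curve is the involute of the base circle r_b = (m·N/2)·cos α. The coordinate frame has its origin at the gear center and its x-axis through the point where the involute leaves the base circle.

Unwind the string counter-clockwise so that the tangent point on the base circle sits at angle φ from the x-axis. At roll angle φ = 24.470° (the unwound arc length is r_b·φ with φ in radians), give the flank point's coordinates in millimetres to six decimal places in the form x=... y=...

pitch radius r_p = m·N/2 = 3.236·44/2 = 71.192000
base radius r_b = r_p·cos α = 71.192000·cos 24.046° = 65.013860
roll angle φ = 24.470° = 0.42708207 rad
x = r_b·(cos φ + φ·sin φ) = 65.013860·(0.91017828 + 0.42708207·0.41421673) = 70.675450
y = r_b·(sin φ − φ·cos φ) = 65.013860·(0.41421673 − 0.42708207·0.91017828) = 1.657587

x=70.675450 y=1.657587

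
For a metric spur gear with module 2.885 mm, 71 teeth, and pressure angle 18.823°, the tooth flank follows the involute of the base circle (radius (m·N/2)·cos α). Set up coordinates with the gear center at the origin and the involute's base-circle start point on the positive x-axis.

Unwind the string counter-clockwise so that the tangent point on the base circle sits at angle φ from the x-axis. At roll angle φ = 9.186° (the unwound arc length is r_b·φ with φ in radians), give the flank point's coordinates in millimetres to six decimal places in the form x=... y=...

pitch radius r_p = m·N/2 = 2.885·71/2 = 102.417500
base radius r_b = r_p·cos α = 102.417500·cos 18.823° = 96.940193
roll angle φ = 9.186° = 0.16032595 rad
x = r_b·(cos φ + φ·sin φ) = 96.940193·(0.98717530 + 0.16032595·0.15963998) = 98.178094
y = r_b·(sin φ − φ·cos φ) = 96.940193·(0.15963998 − 0.16032595·0.98717530) = 0.132824

x=98.178094 y=0.132824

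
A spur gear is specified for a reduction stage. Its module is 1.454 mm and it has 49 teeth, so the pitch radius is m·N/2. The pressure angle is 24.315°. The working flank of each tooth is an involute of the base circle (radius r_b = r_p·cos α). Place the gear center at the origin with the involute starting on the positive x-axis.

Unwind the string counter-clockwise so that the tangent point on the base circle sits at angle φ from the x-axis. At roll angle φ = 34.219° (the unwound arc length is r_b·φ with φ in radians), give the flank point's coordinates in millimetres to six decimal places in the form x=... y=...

x=37.746555 y=2.223985

pitch radius r_p = m·N/2 = 1.454·49/2 = 35.623000
base radius r_b = r_p·cos α = 35.623000·cos 24.315° = 32.463080
roll angle φ = 34.219° = 0.59723422 rad
x = r_b·(cos φ + φ·sin φ) = 32.463080·(0.82689413 + 0.59723422·0.56235762) = 37.746555
y = r_b·(sin φ − φ·cos φ) = 32.463080·(0.56235762 − 0.59723422·0.82689413) = 2.223985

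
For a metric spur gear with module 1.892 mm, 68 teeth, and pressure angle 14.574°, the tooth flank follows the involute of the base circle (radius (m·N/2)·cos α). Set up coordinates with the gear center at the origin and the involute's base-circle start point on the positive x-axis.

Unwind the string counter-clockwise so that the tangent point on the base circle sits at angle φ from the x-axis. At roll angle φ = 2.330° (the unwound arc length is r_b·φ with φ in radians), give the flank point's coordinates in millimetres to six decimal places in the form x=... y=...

pitch radius r_p = m·N/2 = 1.892·68/2 = 64.328000
base radius r_b = r_p·cos α = 64.328000·cos 14.574° = 62.258147
roll angle φ = 2.330° = 0.04066617 rad
x = r_b·(cos φ + φ·sin φ) = 62.258147·(0.99917325 + 0.04066617·0.04065496) = 62.309605
y = r_b·(sin φ − φ·cos φ) = 62.258147·(0.04065496 − 0.04066617·0.99917325) = 0.001395

x=62.309605 y=0.001395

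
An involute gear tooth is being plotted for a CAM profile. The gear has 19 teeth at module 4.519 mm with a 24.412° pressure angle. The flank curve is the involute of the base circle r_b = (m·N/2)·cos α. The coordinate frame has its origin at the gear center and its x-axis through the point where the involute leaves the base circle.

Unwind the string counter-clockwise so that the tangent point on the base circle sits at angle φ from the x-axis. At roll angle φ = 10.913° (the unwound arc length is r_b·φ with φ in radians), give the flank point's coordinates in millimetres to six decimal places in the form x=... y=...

x=39.795068 y=0.089714

pitch radius r_p = m·N/2 = 4.519·19/2 = 42.930500
base radius r_b = r_p·cos α = 42.930500·cos 24.412° = 39.092390
roll angle φ = 10.913° = 0.19046778 rad
x = r_b·(cos φ + φ·sin φ) = 39.092390·(0.98191578 + 0.19046778·0.18931824) = 39.795068
y = r_b·(sin φ − φ·cos φ) = 39.092390·(0.18931824 − 0.19046778·0.98191578) = 0.089714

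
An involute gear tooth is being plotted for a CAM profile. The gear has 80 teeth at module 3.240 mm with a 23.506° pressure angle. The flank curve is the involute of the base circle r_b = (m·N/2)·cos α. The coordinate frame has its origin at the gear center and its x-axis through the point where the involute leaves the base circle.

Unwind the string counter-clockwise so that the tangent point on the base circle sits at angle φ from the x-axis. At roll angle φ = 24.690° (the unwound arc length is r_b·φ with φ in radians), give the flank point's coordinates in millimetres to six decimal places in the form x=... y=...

pitch radius r_p = m·N/2 = 3.240·80/2 = 129.600000
base radius r_b = r_p·cos α = 129.600000·cos 23.506° = 118.845573
roll angle φ = 24.690° = 0.43092179 rad
x = r_b·(cos φ + φ·sin φ) = 118.845573·(0.90858110 + 0.43092179·0.41770850) = 129.373008
y = r_b·(sin φ − φ·cos φ) = 118.845573·(0.41770850 − 0.43092179·0.90858110) = 3.111509

x=129.373008 y=3.111509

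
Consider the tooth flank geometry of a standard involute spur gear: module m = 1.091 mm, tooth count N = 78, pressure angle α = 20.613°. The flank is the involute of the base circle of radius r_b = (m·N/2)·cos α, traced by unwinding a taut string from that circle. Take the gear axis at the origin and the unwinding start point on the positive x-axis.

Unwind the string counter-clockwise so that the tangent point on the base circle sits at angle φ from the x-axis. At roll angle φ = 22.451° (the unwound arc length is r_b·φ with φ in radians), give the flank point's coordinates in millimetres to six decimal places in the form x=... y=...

x=42.766035 y=0.786486

pitch radius r_p = m·N/2 = 1.091·78/2 = 42.549000
base radius r_b = r_p·cos α = 42.549000·cos 20.613° = 39.824999
roll angle φ = 22.451° = 0.39184387 rad
x = r_b·(cos φ + φ·sin φ) = 39.824999·(0.92420647 + 0.39184387·0.38189318) = 42.766035
y = r_b·(sin φ − φ·cos φ) = 39.824999·(0.38189318 − 0.39184387·0.92420647) = 0.786486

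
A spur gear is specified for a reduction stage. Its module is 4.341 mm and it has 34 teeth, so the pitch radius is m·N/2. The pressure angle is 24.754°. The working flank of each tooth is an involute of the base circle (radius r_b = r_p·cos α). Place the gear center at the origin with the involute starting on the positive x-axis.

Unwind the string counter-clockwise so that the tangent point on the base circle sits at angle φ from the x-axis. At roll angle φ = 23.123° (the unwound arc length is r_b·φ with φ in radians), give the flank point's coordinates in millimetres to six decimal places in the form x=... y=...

x=72.253351 y=1.444550

pitch radius r_p = m·N/2 = 4.341·34/2 = 73.797000
base radius r_b = r_p·cos α = 73.797000·cos 24.754° = 67.016085
roll angle φ = 23.123° = 0.40357248 rad
x = r_b·(cos φ + φ·sin φ) = 67.016085·(0.91966393 + 0.40357248·0.39270632) = 72.253351
y = r_b·(sin φ − φ·cos φ) = 67.016085·(0.39270632 − 0.40357248·0.91966393) = 1.444550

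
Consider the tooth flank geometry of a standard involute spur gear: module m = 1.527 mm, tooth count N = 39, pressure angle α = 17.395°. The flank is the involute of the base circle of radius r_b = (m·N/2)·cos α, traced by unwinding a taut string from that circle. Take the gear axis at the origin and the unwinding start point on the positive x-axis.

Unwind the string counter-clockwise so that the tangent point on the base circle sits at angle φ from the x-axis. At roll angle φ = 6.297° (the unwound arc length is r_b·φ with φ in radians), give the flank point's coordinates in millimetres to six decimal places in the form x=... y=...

x=28.585803 y=0.012558

pitch radius r_p = m·N/2 = 1.527·39/2 = 29.776500
base radius r_b = r_p·cos α = 29.776500·cos 17.395° = 28.414714
roll angle φ = 6.297° = 0.10990338 rad
x = r_b·(cos φ + φ·sin φ) = 28.414714·(0.99396670 + 0.10990338·0.10968227) = 28.585803
y = r_b·(sin φ − φ·cos φ) = 28.414714·(0.10968227 − 0.10990338·0.99396670) = 0.012558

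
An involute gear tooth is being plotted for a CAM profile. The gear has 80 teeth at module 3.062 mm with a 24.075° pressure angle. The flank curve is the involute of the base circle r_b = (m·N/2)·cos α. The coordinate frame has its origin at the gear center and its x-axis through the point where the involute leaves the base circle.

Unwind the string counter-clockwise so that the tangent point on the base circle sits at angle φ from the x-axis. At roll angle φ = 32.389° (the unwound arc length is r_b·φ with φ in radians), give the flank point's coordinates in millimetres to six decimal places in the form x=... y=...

pitch radius r_p = m·N/2 = 3.062·80/2 = 122.480000
base radius r_b = r_p·cos α = 122.480000·cos 24.075° = 111.825741
roll angle φ = 32.389° = 0.56529469 rad
x = r_b·(cos φ + φ·sin φ) = 111.825741·(0.84443078 + 0.56529469·0.53566469) = 128.290872
y = r_b·(sin φ − φ·cos φ) = 111.825741·(0.53566469 − 0.56529469·0.84443078) = 6.520833

x=128.290872 y=6.520833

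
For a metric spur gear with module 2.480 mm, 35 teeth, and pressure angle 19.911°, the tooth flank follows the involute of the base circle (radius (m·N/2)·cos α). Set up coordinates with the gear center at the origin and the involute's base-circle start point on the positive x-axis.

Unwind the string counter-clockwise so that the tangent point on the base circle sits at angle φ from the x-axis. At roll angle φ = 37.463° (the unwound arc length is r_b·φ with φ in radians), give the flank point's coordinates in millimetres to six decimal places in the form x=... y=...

pitch radius r_p = m·N/2 = 2.480·35/2 = 43.400000
base radius r_b = r_p·cos α = 43.400000·cos 19.911° = 40.805668
roll angle φ = 37.463° = 0.65385270 rad
x = r_b·(cos φ + φ·sin φ) = 40.805668·(0.79374630 + 0.65385270·0.60824898) = 48.617975
y = r_b·(sin φ − φ·cos φ) = 40.805668·(0.60824898 − 0.65385270·0.79374630) = 3.642143

x=48.617975 y=3.642143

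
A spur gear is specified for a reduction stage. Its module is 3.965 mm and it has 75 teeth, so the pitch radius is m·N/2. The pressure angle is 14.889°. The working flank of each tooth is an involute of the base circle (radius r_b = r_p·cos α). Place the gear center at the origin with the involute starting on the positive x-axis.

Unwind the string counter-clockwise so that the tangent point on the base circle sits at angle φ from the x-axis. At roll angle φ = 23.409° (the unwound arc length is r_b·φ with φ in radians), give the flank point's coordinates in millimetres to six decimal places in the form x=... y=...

pitch radius r_p = m·N/2 = 3.965·75/2 = 148.687500
base radius r_b = r_p·cos α = 148.687500·cos 14.889° = 143.695381
roll angle φ = 23.409° = 0.40856412 rad
x = r_b·(cos φ + φ·sin φ) = 143.695381·(0.91769223 + 0.40856412·0.39729205) = 155.192665
y = r_b·(sin φ − φ·cos φ) = 143.695381·(0.39729205 − 0.40856412·0.91769223) = 3.212443

x=155.192665 y=3.212443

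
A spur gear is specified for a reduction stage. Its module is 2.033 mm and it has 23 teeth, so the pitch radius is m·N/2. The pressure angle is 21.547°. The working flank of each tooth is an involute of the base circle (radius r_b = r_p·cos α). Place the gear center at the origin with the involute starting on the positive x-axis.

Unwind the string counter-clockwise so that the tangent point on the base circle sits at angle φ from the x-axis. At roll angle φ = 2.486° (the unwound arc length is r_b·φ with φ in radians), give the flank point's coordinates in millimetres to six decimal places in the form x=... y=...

pitch radius r_p = m·N/2 = 2.033·23/2 = 23.379500
base radius r_b = r_p·cos α = 23.379500·cos 21.547° = 21.745661
roll angle φ = 2.486° = 0.04338889 rad
x = r_b·(cos φ + φ·sin φ) = 21.745661·(0.99905885 + 0.04338889·0.04337527) = 21.766121
y = r_b·(sin φ − φ·cos φ) = 21.745661·(0.04337527 − 0.04338889·0.99905885) = 0.000592

x=21.766121 y=0.000592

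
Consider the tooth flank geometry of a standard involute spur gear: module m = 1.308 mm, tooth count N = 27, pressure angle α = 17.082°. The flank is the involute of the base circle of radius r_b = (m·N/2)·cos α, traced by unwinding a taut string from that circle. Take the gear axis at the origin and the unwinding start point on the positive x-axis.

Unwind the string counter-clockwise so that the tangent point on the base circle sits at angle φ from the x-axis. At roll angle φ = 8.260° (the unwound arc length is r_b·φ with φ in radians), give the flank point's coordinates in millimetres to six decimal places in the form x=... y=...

x=17.053514 y=0.016823

pitch radius r_p = m·N/2 = 1.308·27/2 = 17.658000
base radius r_b = r_p·cos α = 17.658000·cos 17.082° = 16.879023
roll angle φ = 8.260° = 0.14416420 rad
x = r_b·(cos φ + φ·sin φ) = 16.879023·(0.98962633 + 0.14416420·0.14366535) = 17.053514
y = r_b·(sin φ − φ·cos φ) = 16.879023·(0.14366535 − 0.14416420·0.98962633) = 0.016823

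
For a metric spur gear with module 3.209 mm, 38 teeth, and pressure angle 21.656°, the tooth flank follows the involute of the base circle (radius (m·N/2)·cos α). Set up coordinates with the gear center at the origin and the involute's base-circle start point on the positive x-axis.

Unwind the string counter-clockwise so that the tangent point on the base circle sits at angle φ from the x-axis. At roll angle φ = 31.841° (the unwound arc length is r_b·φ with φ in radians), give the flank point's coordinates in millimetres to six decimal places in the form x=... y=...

x=64.753801 y=3.142912

pitch radius r_p = m·N/2 = 3.209·38/2 = 60.971000
base radius r_b = r_p·cos α = 60.971000·cos 21.656° = 56.667438
roll angle φ = 31.841° = 0.55573029 rad
x = r_b·(cos φ + φ·sin φ) = 56.667438·(0.84951539 + 0.55573029·0.52756383) = 64.753801
y = r_b·(sin φ − φ·cos φ) = 56.667438·(0.52756383 − 0.55573029·0.84951539) = 3.142912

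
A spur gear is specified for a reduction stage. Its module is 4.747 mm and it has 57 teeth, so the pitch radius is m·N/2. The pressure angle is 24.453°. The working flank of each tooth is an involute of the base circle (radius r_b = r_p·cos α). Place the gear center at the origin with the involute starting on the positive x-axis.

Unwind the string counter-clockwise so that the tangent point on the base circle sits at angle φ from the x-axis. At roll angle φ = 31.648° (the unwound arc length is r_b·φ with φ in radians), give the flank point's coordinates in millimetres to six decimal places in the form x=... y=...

pitch radius r_p = m·N/2 = 4.747·57/2 = 135.289500
base radius r_b = r_p·cos α = 135.289500·cos 24.453° = 123.154186
roll angle φ = 31.648° = 0.55236180 rad
x = r_b·(cos φ + φ·sin φ) = 123.154186·(0.85128766 + 0.55236180·0.52469926) = 140.532657
y = r_b·(sin φ − φ·cos φ) = 123.154186·(0.52469926 − 0.55236180·0.85128766) = 6.709499

x=140.532657 y=6.709499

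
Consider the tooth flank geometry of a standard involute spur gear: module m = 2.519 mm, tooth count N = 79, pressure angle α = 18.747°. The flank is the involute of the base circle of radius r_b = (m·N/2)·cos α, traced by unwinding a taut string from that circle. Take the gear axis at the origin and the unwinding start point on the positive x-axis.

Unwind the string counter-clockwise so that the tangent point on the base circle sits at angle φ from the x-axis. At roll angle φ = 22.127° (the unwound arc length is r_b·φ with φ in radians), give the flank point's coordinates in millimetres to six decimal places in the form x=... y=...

x=100.988087 y=1.782126

pitch radius r_p = m·N/2 = 2.519·79/2 = 99.500500
base radius r_b = r_p·cos α = 99.500500·cos 18.747° = 94.221696
roll angle φ = 22.127° = 0.38618900 rad
x = r_b·(cos φ + φ·sin φ) = 94.221696·(0.92635124 + 0.38618900·0.37666084) = 100.988087
y = r_b·(sin φ − φ·cos φ) = 94.221696·(0.37666084 − 0.38618900·0.92635124) = 1.782126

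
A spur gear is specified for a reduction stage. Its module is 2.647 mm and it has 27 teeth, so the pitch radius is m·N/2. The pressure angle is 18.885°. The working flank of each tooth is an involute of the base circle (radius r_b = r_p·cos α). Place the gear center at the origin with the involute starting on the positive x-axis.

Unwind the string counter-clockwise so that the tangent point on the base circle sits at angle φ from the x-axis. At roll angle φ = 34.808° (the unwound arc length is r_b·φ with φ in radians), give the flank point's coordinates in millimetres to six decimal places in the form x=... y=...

x=39.486274 y=2.434955

pitch radius r_p = m·N/2 = 2.647·27/2 = 35.734500
base radius r_b = r_p·cos α = 35.734500·cos 18.885° = 33.810916
roll angle φ = 34.808° = 0.60751421 rad
x = r_b·(cos φ + φ·sin φ) = 33.810916·(0.82106951 + 0.60751421·0.57082822) = 39.486274
y = r_b·(sin φ − φ·cos φ) = 33.810916·(0.57082822 − 0.60751421·0.82106951) = 2.434955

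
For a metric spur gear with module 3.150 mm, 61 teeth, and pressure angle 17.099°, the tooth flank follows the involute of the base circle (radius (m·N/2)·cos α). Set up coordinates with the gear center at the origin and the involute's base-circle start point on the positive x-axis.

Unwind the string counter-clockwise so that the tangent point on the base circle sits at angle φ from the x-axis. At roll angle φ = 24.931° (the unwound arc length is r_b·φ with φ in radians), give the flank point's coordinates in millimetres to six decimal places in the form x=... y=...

pitch radius r_p = m·N/2 = 3.150·61/2 = 96.075000
base radius r_b = r_p·cos α = 96.075000·cos 17.099° = 91.828307
roll angle φ = 24.931° = 0.43512804 rad
x = r_b·(cos φ + φ·sin φ) = 91.828307·(0.90681608 + 0.43512804·0.42152651) = 100.114350
y = r_b·(sin φ − φ·cos φ) = 91.828307·(0.42152651 − 0.43512804·0.90681608) = 2.474351

x=100.114350 y=2.474351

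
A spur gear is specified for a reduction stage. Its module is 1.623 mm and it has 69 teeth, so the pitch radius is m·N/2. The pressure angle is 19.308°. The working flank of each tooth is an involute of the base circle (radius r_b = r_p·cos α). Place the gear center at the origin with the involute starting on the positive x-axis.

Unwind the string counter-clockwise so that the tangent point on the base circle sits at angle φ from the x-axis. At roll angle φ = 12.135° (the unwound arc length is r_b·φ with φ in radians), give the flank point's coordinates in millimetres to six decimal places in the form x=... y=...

x=54.016101 y=0.166601

pitch radius r_p = m·N/2 = 1.623·69/2 = 55.993500
base radius r_b = r_p·cos α = 55.993500·cos 19.308° = 52.844134
roll angle φ = 12.135° = 0.21179570 rad
x = r_b·(cos φ + φ·sin φ) = 52.844134·(0.97765501 + 0.21179570·0.21021582) = 54.016101
y = r_b·(sin φ − φ·cos φ) = 52.844134·(0.21021582 − 0.21179570·0.97765501) = 0.166601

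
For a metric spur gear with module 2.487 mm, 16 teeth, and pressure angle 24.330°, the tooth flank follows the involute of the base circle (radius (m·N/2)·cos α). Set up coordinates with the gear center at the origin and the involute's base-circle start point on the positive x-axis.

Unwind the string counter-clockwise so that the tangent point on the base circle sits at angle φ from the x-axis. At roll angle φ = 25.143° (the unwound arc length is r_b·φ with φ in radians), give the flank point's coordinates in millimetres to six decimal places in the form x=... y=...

pitch radius r_p = m·N/2 = 2.487·16/2 = 19.896000
base radius r_b = r_p·cos α = 19.896000·cos 24.330° = 18.128990
roll angle φ = 25.143° = 0.43882813 rad
x = r_b·(cos φ + φ·sin φ) = 18.128990·(0.90525019 + 0.43882813·0.42487892) = 19.791401
y = r_b·(sin φ − φ·cos φ) = 18.128990·(0.42487892 − 0.43882813·0.90525019) = 0.500898

x=19.791401 y=0.500898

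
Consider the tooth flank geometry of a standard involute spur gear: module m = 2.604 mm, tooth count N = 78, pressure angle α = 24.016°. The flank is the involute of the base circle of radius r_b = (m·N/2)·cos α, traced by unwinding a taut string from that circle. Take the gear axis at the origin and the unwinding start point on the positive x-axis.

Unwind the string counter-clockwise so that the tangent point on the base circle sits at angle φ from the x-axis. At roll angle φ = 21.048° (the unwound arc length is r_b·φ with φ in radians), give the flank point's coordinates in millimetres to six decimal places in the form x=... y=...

pitch radius r_p = m·N/2 = 2.604·78/2 = 101.556000
base radius r_b = r_p·cos α = 101.556000·cos 24.016° = 92.764484
roll angle φ = 21.048° = 0.36735690 rad
x = r_b·(cos φ + φ·sin φ) = 92.764484·(0.93327987 + 0.36735690·0.35914994) = 98.814220
y = r_b·(sin φ − φ·cos φ) = 92.764484·(0.35914994 − 0.36735690·0.93327987) = 1.512352

x=98.814220 y=1.512352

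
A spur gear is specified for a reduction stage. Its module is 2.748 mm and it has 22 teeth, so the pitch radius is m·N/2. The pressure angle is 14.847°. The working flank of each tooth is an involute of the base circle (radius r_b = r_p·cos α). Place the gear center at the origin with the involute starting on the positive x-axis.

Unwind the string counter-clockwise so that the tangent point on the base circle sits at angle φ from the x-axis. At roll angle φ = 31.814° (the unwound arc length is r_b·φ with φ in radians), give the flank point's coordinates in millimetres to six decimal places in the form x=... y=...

x=33.381776 y=1.616511

pitch radius r_p = m·N/2 = 2.748·22/2 = 30.228000
base radius r_b = r_p·cos α = 30.228000·cos 14.847° = 29.218793
roll angle φ = 31.814° = 0.55525905 rad
x = r_b·(cos φ + φ·sin φ) = 29.218793·(0.84976391 + 0.55525905·0.52716345) = 33.381776
y = r_b·(sin φ − φ·cos φ) = 29.218793·(0.52716345 − 0.55525905·0.84976391) = 1.616511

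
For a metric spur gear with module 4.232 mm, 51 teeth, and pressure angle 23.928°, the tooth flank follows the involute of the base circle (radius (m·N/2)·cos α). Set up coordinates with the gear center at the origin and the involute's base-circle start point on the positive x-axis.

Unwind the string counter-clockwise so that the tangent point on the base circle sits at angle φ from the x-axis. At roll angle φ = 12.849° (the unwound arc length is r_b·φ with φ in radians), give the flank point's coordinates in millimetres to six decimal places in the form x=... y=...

x=101.090555 y=0.368971

pitch radius r_p = m·N/2 = 4.232·51/2 = 107.916000
base radius r_b = r_p·cos α = 107.916000·cos 23.928° = 98.641252
roll angle φ = 12.849° = 0.22425736 rad
x = r_b·(cos φ + φ·sin φ) = 98.641252·(0.97495953 + 0.22425736·0.22238238) = 101.090555
y = r_b·(sin φ − φ·cos φ) = 98.641252·(0.22238238 − 0.22425736·0.97495953) = 0.368971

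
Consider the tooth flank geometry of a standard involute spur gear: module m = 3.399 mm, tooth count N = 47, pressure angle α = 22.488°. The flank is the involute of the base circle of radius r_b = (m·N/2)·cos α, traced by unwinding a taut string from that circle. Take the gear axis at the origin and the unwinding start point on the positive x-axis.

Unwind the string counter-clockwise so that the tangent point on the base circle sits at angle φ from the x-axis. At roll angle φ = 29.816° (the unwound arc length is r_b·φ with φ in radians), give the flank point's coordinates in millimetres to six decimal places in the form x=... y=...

pitch radius r_p = m·N/2 = 3.399·47/2 = 79.876500
base radius r_b = r_p·cos α = 79.876500·cos 22.488° = 73.802664
roll angle φ = 29.816° = 0.52038737 rad
x = r_b·(cos φ + φ·sin φ) = 73.802664·(0.86762664 + 0.52038737·0.49721627) = 83.129232
y = r_b·(sin φ − φ·cos φ) = 73.802664·(0.49721627 − 0.52038737·0.86762664) = 3.373839

x=83.129232 y=3.373839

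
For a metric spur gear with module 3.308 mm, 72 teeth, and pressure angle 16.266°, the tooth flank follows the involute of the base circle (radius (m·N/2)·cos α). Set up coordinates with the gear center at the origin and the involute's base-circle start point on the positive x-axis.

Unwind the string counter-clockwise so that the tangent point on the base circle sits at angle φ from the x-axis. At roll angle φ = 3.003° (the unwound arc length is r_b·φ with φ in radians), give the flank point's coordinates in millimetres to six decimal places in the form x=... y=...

pitch radius r_p = m·N/2 = 3.308·72/2 = 119.088000
base radius r_b = r_p·cos α = 119.088000·cos 16.266° = 114.321107
roll angle φ = 3.003° = 0.05241224 rad
x = r_b·(cos φ + φ·sin φ) = 114.321107·(0.99862679 + 0.05241224·0.05238824) = 114.478021
y = r_b·(sin φ − φ·cos φ) = 114.321107·(0.05238824 − 0.05241224·0.99862679) = 0.005485

x=114.478021 y=0.005485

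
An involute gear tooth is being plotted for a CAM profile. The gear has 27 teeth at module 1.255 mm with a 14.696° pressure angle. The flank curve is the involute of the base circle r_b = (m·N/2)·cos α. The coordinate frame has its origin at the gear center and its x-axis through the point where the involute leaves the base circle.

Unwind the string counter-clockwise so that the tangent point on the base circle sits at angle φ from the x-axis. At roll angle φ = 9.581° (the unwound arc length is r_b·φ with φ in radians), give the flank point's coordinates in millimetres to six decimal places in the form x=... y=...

x=16.615763 y=0.025472

pitch radius r_p = m·N/2 = 1.255·27/2 = 16.942500
base radius r_b = r_p·cos α = 16.942500·cos 14.696° = 16.388234
roll angle φ = 9.581° = 0.16722000 rad
x = r_b·(cos φ + φ·sin φ) = 16.388234·(0.98605129 + 0.16722000·0.16644177) = 16.615763
y = r_b·(sin φ − φ·cos φ) = 16.388234·(0.16644177 − 0.16722000·0.98605129) = 0.025472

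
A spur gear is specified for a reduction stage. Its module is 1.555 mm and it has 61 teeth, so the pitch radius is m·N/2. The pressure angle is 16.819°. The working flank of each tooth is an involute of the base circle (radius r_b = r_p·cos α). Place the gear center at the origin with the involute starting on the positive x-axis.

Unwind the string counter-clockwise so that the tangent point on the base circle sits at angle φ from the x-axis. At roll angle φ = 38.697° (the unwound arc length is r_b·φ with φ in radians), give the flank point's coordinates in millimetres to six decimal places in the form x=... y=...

x=54.601870 y=4.452922

pitch radius r_p = m·N/2 = 1.555·61/2 = 47.427500
base radius r_b = r_p·cos α = 47.427500·cos 16.819° = 45.398722
roll angle φ = 38.697° = 0.67539006 rad
x = r_b·(cos φ + φ·sin φ) = 45.398722·(0.78046314 + 0.67539006·0.62520179) = 54.601870
y = r_b·(sin φ − φ·cos φ) = 45.398722·(0.62520179 − 0.67539006·0.78046314) = 4.452922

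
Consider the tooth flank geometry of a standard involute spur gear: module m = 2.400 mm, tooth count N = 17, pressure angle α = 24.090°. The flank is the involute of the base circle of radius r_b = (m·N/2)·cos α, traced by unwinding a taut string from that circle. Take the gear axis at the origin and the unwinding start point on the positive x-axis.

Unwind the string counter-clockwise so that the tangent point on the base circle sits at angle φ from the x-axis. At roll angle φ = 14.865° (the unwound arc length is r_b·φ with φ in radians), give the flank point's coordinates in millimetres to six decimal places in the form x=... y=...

x=19.239536 y=0.107680

pitch radius r_p = m·N/2 = 2.400·17/2 = 20.400000
base radius r_b = r_p·cos α = 20.400000·cos 24.090° = 18.623271
roll angle φ = 14.865° = 0.25944319 rad
x = r_b·(cos φ + φ·sin φ) = 18.623271·(0.96653297 + 0.25944319·0.25654242) = 19.239536
y = r_b·(sin φ − φ·cos φ) = 18.623271·(0.25654242 − 0.25944319·0.96653297) = 0.107680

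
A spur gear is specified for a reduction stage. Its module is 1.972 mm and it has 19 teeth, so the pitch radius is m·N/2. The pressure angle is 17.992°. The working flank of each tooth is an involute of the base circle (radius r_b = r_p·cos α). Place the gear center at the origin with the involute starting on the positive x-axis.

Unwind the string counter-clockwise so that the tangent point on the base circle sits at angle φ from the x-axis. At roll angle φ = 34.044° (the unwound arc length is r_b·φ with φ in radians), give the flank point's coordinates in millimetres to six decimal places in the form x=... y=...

pitch radius r_p = m·N/2 = 1.972·19/2 = 18.734000
base radius r_b = r_p·cos α = 18.734000·cos 17.992° = 17.817901
roll angle φ = 34.044° = 0.59417989 rad
x = r_b·(cos φ + φ·sin φ) = 17.817901·(0.82860790 + 0.59417989·0.55982939) = 20.690989
y = r_b·(sin φ − φ·cos φ) = 17.817901·(0.55982939 − 0.59417989·0.82860790) = 1.202481

x=20.690989 y=1.202481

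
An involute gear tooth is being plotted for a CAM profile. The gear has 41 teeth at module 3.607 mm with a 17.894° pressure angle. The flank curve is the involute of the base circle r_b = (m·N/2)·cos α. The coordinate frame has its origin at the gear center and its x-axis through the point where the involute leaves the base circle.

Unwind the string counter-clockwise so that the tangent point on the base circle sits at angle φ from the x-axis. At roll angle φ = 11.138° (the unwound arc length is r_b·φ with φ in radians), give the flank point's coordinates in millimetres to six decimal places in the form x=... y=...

pitch radius r_p = m·N/2 = 3.607·41/2 = 73.943500
base radius r_b = r_p·cos α = 73.943500·cos 17.894° = 70.366600
roll angle φ = 11.138° = 0.19439477 rad
x = r_b·(cos φ + φ·sin φ) = 70.366600·(0.98116476 + 0.19439477·0.19317274) = 71.683619
y = r_b·(sin φ − φ·cos φ) = 70.366600·(0.19317274 − 0.19439477·0.98116476) = 0.171655

x=71.683619 y=0.171655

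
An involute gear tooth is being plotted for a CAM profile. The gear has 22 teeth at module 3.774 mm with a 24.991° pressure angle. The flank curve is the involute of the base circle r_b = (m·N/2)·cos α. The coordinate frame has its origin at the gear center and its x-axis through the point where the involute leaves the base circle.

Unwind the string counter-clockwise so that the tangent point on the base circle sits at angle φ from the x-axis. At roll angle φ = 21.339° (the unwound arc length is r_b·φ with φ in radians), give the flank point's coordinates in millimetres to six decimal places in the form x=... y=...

x=40.147024 y=0.638997

pitch radius r_p = m·N/2 = 3.774·22/2 = 41.514000
base radius r_b = r_p·cos α = 41.514000·cos 24.991° = 37.627217
roll angle φ = 21.339° = 0.37243581 rad
x = r_b·(cos φ + φ·sin φ) = 37.627217·(0.93144375 + 0.37243581·0.36388533) = 40.147024
y = r_b·(sin φ − φ·cos φ) = 37.627217·(0.36388533 − 0.37243581·0.93144375) = 0.638997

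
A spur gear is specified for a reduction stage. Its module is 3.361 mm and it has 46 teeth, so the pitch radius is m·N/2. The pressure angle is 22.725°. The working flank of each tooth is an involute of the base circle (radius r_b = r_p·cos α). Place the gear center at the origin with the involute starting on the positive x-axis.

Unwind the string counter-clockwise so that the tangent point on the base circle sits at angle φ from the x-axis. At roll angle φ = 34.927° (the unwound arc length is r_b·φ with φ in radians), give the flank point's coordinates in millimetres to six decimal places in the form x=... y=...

x=83.344322 y=5.186459

pitch radius r_p = m·N/2 = 3.361·46/2 = 77.303000
base radius r_b = r_p·cos α = 77.303000·cos 22.725° = 71.301939
roll angle φ = 34.927° = 0.60959115 rad
x = r_b·(cos φ + φ·sin φ) = 71.301939·(0.81988217 + 0.60959115·0.57253230) = 83.344322
y = r_b·(sin φ − φ·cos φ) = 71.301939·(0.57253230 − 0.60959115·0.81988217) = 5.186459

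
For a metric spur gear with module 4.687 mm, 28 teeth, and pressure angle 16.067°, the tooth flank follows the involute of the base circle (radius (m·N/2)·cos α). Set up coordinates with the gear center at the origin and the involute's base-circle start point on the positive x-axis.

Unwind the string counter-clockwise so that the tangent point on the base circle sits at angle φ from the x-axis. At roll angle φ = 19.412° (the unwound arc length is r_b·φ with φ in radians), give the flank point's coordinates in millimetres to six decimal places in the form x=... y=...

pitch radius r_p = m·N/2 = 4.687·28/2 = 65.618000
base radius r_b = r_p·cos α = 65.618000·cos 16.067° = 63.054877
roll angle φ = 19.412° = 0.33880331 rad
x = r_b·(cos φ + φ·sin φ) = 63.054877·(0.94315307 + 0.33880331·0.33235867) = 66.570646
y = r_b·(sin φ − φ·cos φ) = 63.054877·(0.33235867 − 0.33880331·0.94315307) = 0.808066

x=66.570646 y=0.808066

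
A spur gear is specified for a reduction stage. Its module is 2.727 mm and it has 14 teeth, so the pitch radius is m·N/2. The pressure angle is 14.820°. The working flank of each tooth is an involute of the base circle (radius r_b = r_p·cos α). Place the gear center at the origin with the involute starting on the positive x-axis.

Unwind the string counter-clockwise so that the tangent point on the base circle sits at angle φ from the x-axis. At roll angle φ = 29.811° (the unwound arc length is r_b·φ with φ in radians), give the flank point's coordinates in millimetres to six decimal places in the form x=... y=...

pitch radius r_p = m·N/2 = 2.727·14/2 = 19.089000
base radius r_b = r_p·cos α = 19.089000·cos 14.820° = 18.453988
roll angle φ = 29.811° = 0.52030010 rad
x = r_b·(cos φ + φ·sin φ) = 18.453988·(0.86767003 + 0.52030010·0.49714055) = 20.785323
y = r_b·(sin φ − φ·cos φ) = 18.453988·(0.49714055 − 0.52030010·0.86767003) = 0.843195

x=20.785323 y=0.843195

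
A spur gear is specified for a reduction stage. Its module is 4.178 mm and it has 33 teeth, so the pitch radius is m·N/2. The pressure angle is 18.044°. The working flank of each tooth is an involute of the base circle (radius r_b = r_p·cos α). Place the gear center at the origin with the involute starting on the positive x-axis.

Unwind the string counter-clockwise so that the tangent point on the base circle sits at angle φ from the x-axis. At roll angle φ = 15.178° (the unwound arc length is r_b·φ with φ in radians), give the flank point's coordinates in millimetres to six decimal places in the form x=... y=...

x=67.806287 y=0.403324

pitch radius r_p = m·N/2 = 4.178·33/2 = 68.937000
base radius r_b = r_p·cos α = 68.937000·cos 18.044° = 65.546604
roll angle φ = 15.178° = 0.26490607 rad
x = r_b·(cos φ + φ·sin φ) = 65.546604·(0.96511710 + 0.26490607·0.26181862) = 67.806287
y = r_b·(sin φ − φ·cos φ) = 65.546604·(0.26181862 − 0.26490607·0.96511710) = 0.403324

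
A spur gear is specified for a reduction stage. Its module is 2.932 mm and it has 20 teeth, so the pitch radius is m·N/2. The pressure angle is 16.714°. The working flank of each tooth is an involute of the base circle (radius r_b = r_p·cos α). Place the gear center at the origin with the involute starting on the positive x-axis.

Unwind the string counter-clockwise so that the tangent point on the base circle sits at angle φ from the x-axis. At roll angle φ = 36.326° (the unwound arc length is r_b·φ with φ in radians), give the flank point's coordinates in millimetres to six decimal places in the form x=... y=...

x=33.170544 y=2.290984

pitch radius r_p = m·N/2 = 2.932·20/2 = 29.320000
base radius r_b = r_p·cos α = 29.320000·cos 16.714° = 28.081296
roll angle φ = 36.326° = 0.63400830 rad
x = r_b·(cos φ + φ·sin φ) = 28.081296·(0.80565955 + 0.63400830·0.59237884) = 33.170544
y = r_b·(sin φ − φ·cos φ) = 28.081296·(0.59237884 − 0.63400830·0.80565955) = 2.290984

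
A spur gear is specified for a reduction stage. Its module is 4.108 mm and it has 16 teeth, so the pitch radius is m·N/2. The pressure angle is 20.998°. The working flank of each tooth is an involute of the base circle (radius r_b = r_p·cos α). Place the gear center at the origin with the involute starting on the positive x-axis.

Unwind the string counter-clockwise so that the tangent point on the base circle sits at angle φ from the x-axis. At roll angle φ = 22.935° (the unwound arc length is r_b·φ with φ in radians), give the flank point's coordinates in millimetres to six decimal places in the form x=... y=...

x=33.042108 y=0.645521

pitch radius r_p = m·N/2 = 4.108·16/2 = 32.864000
base radius r_b = r_p·cos α = 32.864000·cos 20.998° = 30.681598
roll angle φ = 22.935° = 0.40029126 rad
x = r_b·(cos φ + φ·sin φ) = 30.681598·(0.92094753 + 0.40029126·0.38968660) = 33.042108
y = r_b·(sin φ − φ·cos φ) = 30.681598·(0.38968660 − 0.40029126·0.92094753) = 0.645521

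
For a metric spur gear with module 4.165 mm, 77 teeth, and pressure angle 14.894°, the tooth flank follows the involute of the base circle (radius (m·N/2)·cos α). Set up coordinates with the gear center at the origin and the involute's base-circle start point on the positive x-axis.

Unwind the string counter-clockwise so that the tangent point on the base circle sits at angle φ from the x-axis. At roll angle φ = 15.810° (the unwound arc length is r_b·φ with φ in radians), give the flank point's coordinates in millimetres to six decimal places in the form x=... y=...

x=160.752910 y=1.077036

pitch radius r_p = m·N/2 = 4.165·77/2 = 160.352500
base radius r_b = r_p·cos α = 160.352500·cos 14.894° = 154.965137
roll angle φ = 15.810° = 0.27593655 rad
x = r_b·(cos φ + φ·sin φ) = 154.965137·(0.96217046 + 0.27593655·0.27244818) = 160.752910
y = r_b·(sin φ − φ·cos φ) = 154.965137·(0.27244818 − 0.27593655·0.96217046) = 1.077036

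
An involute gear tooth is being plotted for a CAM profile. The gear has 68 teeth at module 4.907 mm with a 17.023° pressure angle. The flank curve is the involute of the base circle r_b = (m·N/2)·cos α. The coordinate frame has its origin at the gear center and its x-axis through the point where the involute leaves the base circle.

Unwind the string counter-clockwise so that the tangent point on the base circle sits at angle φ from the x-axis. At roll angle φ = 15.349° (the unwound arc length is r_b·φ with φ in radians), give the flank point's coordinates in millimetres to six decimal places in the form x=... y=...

pitch radius r_p = m·N/2 = 4.907·68/2 = 166.838000
base radius r_b = r_p·cos α = 166.838000·cos 17.023° = 159.528379
roll angle φ = 15.349° = 0.26789059 rad
x = r_b·(cos φ + φ·sin φ) = 159.528379·(0.96433140 + 0.26789059·0.26469785) = 165.150392
y = r_b·(sin φ − φ·cos φ) = 159.528379·(0.26469785 − 0.26789059·0.96433140) = 1.015007

x=165.150392 y=1.015007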